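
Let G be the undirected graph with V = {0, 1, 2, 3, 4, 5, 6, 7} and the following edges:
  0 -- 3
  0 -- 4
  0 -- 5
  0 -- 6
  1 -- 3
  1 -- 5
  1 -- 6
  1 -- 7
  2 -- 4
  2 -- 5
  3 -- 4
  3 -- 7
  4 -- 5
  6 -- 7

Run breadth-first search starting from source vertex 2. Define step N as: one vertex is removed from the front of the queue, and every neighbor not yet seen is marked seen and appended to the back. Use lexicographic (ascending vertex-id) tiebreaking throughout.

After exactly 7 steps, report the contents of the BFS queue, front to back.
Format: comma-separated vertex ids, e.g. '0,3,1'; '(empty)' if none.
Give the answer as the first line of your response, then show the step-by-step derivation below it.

7

step 1: dequeue 2; queue=[4,5]; order=2
step 2: dequeue 4; queue=[5,0,3]; order=2,4
step 3: dequeue 5; queue=[0,3,1]; order=2,4,5
step 4: dequeue 0; queue=[3,1,6]; order=2,4,5,0
step 5: dequeue 3; queue=[1,6,7]; order=2,4,5,0,3
step 6: dequeue 1; queue=[6,7]; order=2,4,5,0,3,1
step 7: dequeue 6; queue=[7]; order=2,4,5,0,3,1,6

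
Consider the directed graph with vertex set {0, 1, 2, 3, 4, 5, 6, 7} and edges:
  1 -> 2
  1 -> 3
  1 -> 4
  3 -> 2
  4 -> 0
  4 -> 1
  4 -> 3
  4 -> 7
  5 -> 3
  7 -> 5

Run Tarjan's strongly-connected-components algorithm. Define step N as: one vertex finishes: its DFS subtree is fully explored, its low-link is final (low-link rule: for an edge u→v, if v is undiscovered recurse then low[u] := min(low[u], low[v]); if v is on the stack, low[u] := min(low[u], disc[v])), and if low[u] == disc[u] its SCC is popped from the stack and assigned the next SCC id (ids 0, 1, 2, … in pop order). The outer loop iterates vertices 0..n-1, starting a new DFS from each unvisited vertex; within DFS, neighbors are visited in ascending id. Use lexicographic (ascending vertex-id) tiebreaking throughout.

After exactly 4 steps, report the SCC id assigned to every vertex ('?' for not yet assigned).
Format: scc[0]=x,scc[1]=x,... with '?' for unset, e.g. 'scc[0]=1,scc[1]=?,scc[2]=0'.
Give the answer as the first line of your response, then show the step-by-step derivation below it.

scc[0]=0,scc[1]=?,scc[2]=1,scc[3]=2,scc[4]=?,scc[5]=3,scc[6]=?,scc[7]=?

step 1: low=(low[0]=0,low[1]=?,low[2]=?,low[3]=?,low[4]=?,low[5]=?,low[6]=?,low[7]=?); scc=(scc[0]=0,scc[1]=?,scc[2]=?,scc[3]=?,scc[4]=?,scc[5]=?,scc[6]=?,scc[7]=?)
step 2: low=(low[0]=0,low[1]=1,low[2]=2,low[3]=?,low[4]=?,low[5]=?,low[6]=?,low[7]=?); scc=(scc[0]=0,scc[1]=?,scc[2]=1,scc[3]=?,scc[4]=?,scc[5]=?,scc[6]=?,scc[7]=?)
step 3: low=(low[0]=0,low[1]=1,low[2]=2,low[3]=3,low[4]=?,low[5]=?,low[6]=?,low[7]=?); scc=(scc[0]=0,scc[1]=?,scc[2]=1,scc[3]=2,scc[4]=?,scc[5]=?,scc[6]=?,scc[7]=?)
step 4: low=(low[0]=0,low[1]=1,low[2]=2,low[3]=3,low[4]=1,low[5]=6,low[6]=?,low[7]=5); scc=(scc[0]=0,scc[1]=?,scc[2]=1,scc[3]=2,scc[4]=?,scc[5]=3,scc[6]=?,scc[7]=?)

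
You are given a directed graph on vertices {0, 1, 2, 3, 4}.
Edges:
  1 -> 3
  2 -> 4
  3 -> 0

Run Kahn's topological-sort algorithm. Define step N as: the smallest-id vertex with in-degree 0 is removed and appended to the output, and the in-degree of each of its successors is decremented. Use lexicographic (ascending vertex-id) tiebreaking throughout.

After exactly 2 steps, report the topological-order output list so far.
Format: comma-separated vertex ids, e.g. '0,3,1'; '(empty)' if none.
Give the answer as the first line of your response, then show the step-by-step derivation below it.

1,2

step 1: output 1; order=[1]; indeg=(1,0,0,0,1)
step 2: output 2; order=[1,2]; indeg=(1,0,0,0,0)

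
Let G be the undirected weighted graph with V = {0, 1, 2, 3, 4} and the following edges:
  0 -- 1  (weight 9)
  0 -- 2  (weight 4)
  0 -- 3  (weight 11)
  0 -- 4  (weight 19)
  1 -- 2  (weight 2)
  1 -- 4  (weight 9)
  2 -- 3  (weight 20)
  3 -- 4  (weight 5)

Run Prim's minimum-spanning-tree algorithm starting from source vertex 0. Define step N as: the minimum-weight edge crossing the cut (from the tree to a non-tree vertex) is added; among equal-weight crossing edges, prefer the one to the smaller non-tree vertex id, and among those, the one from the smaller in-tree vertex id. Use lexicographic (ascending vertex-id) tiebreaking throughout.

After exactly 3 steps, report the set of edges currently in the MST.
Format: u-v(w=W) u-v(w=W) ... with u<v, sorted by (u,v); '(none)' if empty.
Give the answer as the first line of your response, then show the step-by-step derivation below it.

0-2(w=4) 1-2(w=2) 1-4(w=9)

step 1: add edge 0-2 (w=4); MST = {0-2(w=4)}
step 2: add edge 1-2 (w=2); MST = {0-2(w=4) 1-2(w=2)}
step 3: add edge 1-4 (w=9); MST = {0-2(w=4) 1-2(w=2) 1-4(w=9)}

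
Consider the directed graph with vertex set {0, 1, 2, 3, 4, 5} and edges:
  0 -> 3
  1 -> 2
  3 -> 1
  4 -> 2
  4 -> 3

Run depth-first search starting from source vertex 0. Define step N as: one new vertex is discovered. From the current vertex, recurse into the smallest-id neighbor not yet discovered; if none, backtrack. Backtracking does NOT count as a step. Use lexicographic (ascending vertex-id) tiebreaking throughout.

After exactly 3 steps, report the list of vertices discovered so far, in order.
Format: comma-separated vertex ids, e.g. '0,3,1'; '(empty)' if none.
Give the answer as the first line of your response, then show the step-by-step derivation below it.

0,3,1

step 1: discover 0; path=0; order=0
step 2: discover 3; path=0>3; order=0,3
step 3: discover 1; path=0>3>1; order=0,3,1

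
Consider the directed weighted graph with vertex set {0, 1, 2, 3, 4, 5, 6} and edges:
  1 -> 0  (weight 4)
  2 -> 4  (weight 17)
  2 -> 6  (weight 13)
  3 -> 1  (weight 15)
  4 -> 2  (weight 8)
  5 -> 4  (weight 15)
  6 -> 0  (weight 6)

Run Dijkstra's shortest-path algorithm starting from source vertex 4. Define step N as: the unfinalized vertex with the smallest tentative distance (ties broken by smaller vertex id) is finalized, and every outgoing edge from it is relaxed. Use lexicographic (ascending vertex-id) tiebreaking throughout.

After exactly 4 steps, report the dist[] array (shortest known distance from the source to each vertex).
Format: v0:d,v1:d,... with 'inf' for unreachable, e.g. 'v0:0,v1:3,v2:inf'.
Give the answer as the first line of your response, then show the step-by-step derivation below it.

v0:27,v1:inf,v2:8,v3:inf,v4:0,v5:inf,v6:21

step 1: dist = v0:inf,v1:inf,v2:8,v3:inf,v4:0,v5:inf,v6:inf
step 2: dist = v0:inf,v1:inf,v2:8,v3:inf,v4:0,v5:inf,v6:21
step 3: dist = v0:27,v1:inf,v2:8,v3:inf,v4:0,v5:inf,v6:21
step 4: dist = v0:27,v1:inf,v2:8,v3:inf,v4:0,v5:inf,v6:21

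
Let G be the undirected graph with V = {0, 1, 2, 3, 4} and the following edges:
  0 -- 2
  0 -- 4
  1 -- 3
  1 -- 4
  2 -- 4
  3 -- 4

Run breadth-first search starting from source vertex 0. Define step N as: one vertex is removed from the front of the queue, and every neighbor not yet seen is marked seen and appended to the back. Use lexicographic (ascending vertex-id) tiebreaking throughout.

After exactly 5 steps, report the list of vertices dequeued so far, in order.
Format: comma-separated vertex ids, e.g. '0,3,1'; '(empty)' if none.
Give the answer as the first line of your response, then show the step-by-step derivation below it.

0,2,4,1,3

step 1: dequeue 0; queue=[2,4]; order=0
step 2: dequeue 2; queue=[4]; order=0,2
step 3: dequeue 4; queue=[1,3]; order=0,2,4
step 4: dequeue 1; queue=[3]; order=0,2,4,1
step 5: dequeue 3; queue=[(empty)]; order=0,2,4,1,3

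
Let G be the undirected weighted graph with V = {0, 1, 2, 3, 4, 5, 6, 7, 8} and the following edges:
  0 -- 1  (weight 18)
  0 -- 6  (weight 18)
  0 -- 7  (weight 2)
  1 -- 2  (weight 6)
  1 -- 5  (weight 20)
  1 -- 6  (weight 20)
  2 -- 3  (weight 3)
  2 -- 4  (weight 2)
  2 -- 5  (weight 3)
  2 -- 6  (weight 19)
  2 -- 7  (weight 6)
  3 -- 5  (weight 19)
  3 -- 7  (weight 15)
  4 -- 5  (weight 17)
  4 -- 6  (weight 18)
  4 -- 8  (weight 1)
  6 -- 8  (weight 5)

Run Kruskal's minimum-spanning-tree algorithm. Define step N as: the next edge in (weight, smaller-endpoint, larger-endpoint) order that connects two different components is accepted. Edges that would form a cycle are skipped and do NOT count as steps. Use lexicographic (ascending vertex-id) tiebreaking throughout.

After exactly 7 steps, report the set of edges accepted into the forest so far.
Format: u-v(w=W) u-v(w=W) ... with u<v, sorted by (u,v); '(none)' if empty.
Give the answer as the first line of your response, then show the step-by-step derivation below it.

0-7(w=2) 1-2(w=6) 2-3(w=3) 2-4(w=2) 2-5(w=3) 4-8(w=1) 6-8(w=5)

step 1: add edge 4-8 (w=1); MST = {4-8(w=1)}
step 2: add edge 0-7 (w=2); MST = {0-7(w=2) 4-8(w=1)}
step 3: add edge 2-4 (w=2); MST = {0-7(w=2) 2-4(w=2) 4-8(w=1)}
step 4: add edge 2-3 (w=3); MST = {0-7(w=2) 2-3(w=3) 2-4(w=2) 4-8(w=1)}
step 5: add edge 2-5 (w=3); MST = {0-7(w=2) 2-3(w=3) 2-4(w=2) 2-5(w=3) 4-8(w=1)}
step 6: add edge 6-8 (w=5); MST = {0-7(w=2) 2-3(w=3) 2-4(w=2) 2-5(w=3) 4-8(w=1) 6-8(w=5)}
step 7: add edge 1-2 (w=6); MST = {0-7(w=2) 1-2(w=6) 2-3(w=3) 2-4(w=2) 2-5(w=3) 4-8(w=1) 6-8(w=5)}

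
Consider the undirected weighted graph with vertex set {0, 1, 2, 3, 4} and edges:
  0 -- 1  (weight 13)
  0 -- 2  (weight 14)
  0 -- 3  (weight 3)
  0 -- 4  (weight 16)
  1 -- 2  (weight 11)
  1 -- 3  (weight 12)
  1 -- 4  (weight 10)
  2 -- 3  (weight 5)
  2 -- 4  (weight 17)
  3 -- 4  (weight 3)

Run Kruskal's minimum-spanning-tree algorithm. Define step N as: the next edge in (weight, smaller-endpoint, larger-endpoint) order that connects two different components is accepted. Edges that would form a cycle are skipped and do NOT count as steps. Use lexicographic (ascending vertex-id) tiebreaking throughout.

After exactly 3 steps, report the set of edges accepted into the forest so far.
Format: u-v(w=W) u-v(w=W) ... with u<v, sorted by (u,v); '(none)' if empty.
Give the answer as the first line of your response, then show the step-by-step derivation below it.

0-3(w=3) 2-3(w=5) 3-4(w=3)

step 1: add edge 0-3 (w=3); MST = {0-3(w=3)}
step 2: add edge 3-4 (w=3); MST = {0-3(w=3) 3-4(w=3)}
step 3: add edge 2-3 (w=5); MST = {0-3(w=3) 2-3(w=5) 3-4(w=3)}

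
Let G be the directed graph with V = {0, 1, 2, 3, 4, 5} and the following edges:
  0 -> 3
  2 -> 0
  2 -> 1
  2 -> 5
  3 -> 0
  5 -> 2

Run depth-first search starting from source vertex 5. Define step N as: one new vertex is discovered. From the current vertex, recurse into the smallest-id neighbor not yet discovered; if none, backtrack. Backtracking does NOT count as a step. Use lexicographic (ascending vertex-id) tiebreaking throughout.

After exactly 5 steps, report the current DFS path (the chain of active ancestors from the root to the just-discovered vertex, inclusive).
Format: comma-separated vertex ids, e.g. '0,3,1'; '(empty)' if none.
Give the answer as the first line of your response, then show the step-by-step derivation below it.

5,2,1

step 1: discover 5; path=5; order=5
step 2: discover 2; path=5>2; order=5,2
step 3: discover 0; path=5>2>0; order=5,2,0
step 4: discover 3; path=5>2>0>3; order=5,2,0,3
step 5: discover 1; path=5>2>1; order=5,2,0,3,1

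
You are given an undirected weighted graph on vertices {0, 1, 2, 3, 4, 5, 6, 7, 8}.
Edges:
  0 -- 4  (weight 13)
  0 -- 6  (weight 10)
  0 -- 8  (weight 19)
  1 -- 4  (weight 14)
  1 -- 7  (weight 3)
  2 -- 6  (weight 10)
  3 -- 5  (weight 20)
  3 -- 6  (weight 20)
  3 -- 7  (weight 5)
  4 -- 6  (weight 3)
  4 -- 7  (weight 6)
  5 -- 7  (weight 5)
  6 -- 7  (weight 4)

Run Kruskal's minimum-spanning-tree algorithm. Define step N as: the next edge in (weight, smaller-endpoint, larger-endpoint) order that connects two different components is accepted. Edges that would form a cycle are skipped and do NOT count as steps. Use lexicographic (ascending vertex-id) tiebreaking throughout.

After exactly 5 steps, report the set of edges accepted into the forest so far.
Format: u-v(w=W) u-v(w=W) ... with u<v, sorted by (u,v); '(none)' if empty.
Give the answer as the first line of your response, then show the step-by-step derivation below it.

1-7(w=3) 3-7(w=5) 4-6(w=3) 5-7(w=5) 6-7(w=4)

step 1: add edge 1-7 (w=3); MST = {1-7(w=3)}
step 2: add edge 4-6 (w=3); MST = {1-7(w=3) 4-6(w=3)}
step 3: add edge 6-7 (w=4); MST = {1-7(w=3) 4-6(w=3) 6-7(w=4)}
step 4: add edge 3-7 (w=5); MST = {1-7(w=3) 3-7(w=5) 4-6(w=3) 6-7(w=4)}
step 5: add edge 5-7 (w=5); MST = {1-7(w=3) 3-7(w=5) 4-6(w=3) 5-7(w=5) 6-7(w=4)}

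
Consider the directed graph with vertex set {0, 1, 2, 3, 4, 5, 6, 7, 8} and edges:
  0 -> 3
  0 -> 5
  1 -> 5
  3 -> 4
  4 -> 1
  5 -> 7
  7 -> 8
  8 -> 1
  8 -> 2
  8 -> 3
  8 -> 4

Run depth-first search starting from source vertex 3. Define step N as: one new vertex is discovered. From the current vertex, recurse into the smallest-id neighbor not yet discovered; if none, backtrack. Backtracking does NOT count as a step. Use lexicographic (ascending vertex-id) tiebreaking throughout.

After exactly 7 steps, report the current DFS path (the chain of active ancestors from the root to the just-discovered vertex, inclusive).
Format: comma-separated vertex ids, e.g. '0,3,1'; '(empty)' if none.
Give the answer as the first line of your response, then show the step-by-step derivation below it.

3,4,1,5,7,8,2

step 1: discover 3; path=3; order=3
step 2: discover 4; path=3>4; order=3,4
step 3: discover 1; path=3>4>1; order=3,4,1
step 4: discover 5; path=3>4>1>5; order=3,4,1,5
step 5: discover 7; path=3>4>1>5>7; order=3,4,1,5,7
step 6: discover 8; path=3>4>1>5>7>8; order=3,4,1,5,7,8
step 7: discover 2; path=3>4>1>5>7>8>2; order=3,4,1,5,7,8,2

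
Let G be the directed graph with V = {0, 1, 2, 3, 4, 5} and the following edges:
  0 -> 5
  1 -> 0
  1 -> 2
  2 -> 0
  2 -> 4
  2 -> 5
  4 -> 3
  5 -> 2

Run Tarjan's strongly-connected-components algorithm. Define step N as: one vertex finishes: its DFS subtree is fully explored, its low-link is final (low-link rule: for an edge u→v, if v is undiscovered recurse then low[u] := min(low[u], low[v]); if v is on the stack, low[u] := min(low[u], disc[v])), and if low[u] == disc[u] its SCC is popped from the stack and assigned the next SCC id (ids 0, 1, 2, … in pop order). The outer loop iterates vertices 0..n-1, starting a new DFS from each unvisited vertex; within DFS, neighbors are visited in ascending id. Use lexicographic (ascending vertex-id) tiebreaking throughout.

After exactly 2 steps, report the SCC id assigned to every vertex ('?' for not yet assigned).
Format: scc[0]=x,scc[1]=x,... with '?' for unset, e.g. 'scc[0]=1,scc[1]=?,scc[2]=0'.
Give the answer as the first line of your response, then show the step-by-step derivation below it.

scc[0]=?,scc[1]=?,scc[2]=?,scc[3]=0,scc[4]=1,scc[5]=?

step 1: low=(low[0]=0,low[1]=?,low[2]=0,low[3]=4,low[4]=3,low[5]=1); scc=(scc[0]=?,scc[1]=?,scc[2]=?,scc[3]=0,scc[4]=?,scc[5]=?)
step 2: low=(low[0]=0,low[1]=?,low[2]=0,low[3]=4,low[4]=3,low[5]=1); scc=(scc[0]=?,scc[1]=?,scc[2]=?,scc[3]=0,scc[4]=1,scc[5]=?)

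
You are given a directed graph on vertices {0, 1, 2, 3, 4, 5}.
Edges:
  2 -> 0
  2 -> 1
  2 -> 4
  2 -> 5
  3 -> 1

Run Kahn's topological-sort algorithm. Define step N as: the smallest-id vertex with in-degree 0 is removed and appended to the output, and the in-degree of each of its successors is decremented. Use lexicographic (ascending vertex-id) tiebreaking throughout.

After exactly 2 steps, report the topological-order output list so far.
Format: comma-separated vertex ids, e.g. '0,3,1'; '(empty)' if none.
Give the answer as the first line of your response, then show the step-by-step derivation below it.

2,0

step 1: output 2; order=[2]; indeg=(0,1,0,0,0,0)
step 2: output 0; order=[2,0]; indeg=(0,1,0,0,0,0)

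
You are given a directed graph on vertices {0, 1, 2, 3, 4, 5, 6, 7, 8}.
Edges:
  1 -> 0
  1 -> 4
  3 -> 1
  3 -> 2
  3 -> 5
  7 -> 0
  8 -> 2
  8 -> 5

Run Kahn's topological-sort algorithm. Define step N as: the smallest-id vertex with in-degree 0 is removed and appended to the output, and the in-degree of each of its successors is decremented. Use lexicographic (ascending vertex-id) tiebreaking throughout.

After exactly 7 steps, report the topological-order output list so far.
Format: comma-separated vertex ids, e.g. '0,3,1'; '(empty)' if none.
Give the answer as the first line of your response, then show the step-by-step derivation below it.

3,1,4,6,7,0,8

step 1: output 3; order=[3]; indeg=(2,0,1,0,1,1,0,0,0)
step 2: output 1; order=[3,1]; indeg=(1,0,1,0,0,1,0,0,0)
step 3: output 4; order=[3,1,4]; indeg=(1,0,1,0,0,1,0,0,0)
step 4: output 6; order=[3,1,4,6]; indeg=(1,0,1,0,0,1,0,0,0)
step 5: output 7; order=[3,1,4,6,7]; indeg=(0,0,1,0,0,1,0,0,0)
step 6: output 0; order=[3,1,4,6,7,0]; indeg=(0,0,1,0,0,1,0,0,0)
step 7: output 8; order=[3,1,4,6,7,0,8]; indeg=(0,0,0,0,0,0,0,0,0)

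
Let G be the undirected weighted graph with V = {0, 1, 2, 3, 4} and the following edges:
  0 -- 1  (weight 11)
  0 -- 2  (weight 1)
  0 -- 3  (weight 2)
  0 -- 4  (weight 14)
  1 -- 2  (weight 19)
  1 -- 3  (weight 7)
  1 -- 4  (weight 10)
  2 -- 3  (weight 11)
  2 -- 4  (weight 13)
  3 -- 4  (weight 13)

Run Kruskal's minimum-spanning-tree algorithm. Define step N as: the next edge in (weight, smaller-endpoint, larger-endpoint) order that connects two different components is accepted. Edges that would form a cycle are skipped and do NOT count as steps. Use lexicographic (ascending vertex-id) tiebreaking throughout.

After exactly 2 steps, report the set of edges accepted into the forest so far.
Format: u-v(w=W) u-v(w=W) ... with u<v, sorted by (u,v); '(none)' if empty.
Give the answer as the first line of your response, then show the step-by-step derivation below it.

0-2(w=1) 0-3(w=2)

step 1: add edge 0-2 (w=1); MST = {0-2(w=1)}
step 2: add edge 0-3 (w=2); MST = {0-2(w=1) 0-3(w=2)}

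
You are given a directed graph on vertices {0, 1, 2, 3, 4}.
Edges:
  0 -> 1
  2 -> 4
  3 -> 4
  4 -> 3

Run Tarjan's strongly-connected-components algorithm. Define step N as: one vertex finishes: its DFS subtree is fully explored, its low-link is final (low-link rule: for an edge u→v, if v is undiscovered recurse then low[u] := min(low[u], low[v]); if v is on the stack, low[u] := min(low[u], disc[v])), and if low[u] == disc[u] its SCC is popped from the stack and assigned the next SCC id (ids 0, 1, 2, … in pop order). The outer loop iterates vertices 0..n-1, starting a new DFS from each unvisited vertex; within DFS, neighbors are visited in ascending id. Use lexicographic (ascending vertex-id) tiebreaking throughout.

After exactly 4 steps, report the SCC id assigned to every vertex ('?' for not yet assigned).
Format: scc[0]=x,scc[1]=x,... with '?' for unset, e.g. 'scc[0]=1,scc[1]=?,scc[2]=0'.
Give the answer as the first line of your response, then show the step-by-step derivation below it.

scc[0]=1,scc[1]=0,scc[2]=?,scc[3]=2,scc[4]=2

step 1: low=(low[0]=0,low[1]=1,low[2]=?,low[3]=?,low[4]=?); scc=(scc[0]=?,scc[1]=0,scc[2]=?,scc[3]=?,scc[4]=?)
step 2: low=(low[0]=0,low[1]=1,low[2]=?,low[3]=?,low[4]=?); scc=(scc[0]=1,scc[1]=0,scc[2]=?,scc[3]=?,scc[4]=?)
step 3: low=(low[0]=0,low[1]=1,low[2]=2,low[3]=3,low[4]=3); scc=(scc[0]=1,scc[1]=0,scc[2]=?,scc[3]=?,scc[4]=?)
step 4: low=(low[0]=0,low[1]=1,low[2]=2,low[3]=3,low[4]=3); scc=(scc[0]=1,scc[1]=0,scc[2]=?,scc[3]=2,scc[4]=2)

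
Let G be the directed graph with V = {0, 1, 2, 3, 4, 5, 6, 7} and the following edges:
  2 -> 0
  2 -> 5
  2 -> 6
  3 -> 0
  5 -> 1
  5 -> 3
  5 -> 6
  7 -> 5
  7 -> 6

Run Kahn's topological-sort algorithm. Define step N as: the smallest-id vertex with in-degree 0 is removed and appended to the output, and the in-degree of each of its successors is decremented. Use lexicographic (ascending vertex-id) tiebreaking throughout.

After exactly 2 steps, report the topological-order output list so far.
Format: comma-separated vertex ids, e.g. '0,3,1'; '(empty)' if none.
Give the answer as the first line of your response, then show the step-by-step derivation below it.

2,4

step 1: output 2; order=[2]; indeg=(1,1,0,1,0,1,2,0)
step 2: output 4; order=[2,4]; indeg=(1,1,0,1,0,1,2,0)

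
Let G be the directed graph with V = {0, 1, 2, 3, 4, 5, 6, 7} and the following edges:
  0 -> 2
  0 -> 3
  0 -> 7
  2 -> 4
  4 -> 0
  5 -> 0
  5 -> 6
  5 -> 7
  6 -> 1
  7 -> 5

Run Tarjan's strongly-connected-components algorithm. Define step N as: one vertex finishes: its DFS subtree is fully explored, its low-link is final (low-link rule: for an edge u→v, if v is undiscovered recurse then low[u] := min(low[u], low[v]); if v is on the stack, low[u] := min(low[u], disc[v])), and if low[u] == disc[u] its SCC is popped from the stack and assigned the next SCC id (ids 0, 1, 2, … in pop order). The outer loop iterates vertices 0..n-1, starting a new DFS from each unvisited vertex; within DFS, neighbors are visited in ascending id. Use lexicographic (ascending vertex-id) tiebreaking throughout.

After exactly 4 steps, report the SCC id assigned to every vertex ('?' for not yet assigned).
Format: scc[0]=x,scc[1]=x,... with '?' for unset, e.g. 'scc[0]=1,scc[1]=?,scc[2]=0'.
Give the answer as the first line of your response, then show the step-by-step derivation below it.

scc[0]=?,scc[1]=1,scc[2]=?,scc[3]=0,scc[4]=?,scc[5]=?,scc[6]=?,scc[7]=?

step 1: low=(low[0]=0,low[1]=?,low[2]=1,low[3]=?,low[4]=0,low[5]=?,low[6]=?,low[7]=?); scc=(scc[0]=?,scc[1]=?,scc[2]=?,scc[3]=?,scc[4]=?,scc[5]=?,scc[6]=?,scc[7]=?)
step 2: low=(low[0]=0,low[1]=?,low[2]=0,low[3]=?,low[4]=0,low[5]=?,low[6]=?,low[7]=?); scc=(scc[0]=?,scc[1]=?,scc[2]=?,scc[3]=?,scc[4]=?,scc[5]=?,scc[6]=?,scc[7]=?)
step 3: low=(low[0]=0,low[1]=?,low[2]=0,low[3]=3,low[4]=0,low[5]=?,low[6]=?,low[7]=?); scc=(scc[0]=?,scc[1]=?,scc[2]=?,scc[3]=0,scc[4]=?,scc[5]=?,scc[6]=?,scc[7]=?)
step 4: low=(low[0]=0,low[1]=7,low[2]=0,low[3]=3,low[4]=0,low[5]=0,low[6]=6,low[7]=4); scc=(scc[0]=?,scc[1]=1,scc[2]=?,scc[3]=0,scc[4]=?,scc[5]=?,scc[6]=?,scc[7]=?)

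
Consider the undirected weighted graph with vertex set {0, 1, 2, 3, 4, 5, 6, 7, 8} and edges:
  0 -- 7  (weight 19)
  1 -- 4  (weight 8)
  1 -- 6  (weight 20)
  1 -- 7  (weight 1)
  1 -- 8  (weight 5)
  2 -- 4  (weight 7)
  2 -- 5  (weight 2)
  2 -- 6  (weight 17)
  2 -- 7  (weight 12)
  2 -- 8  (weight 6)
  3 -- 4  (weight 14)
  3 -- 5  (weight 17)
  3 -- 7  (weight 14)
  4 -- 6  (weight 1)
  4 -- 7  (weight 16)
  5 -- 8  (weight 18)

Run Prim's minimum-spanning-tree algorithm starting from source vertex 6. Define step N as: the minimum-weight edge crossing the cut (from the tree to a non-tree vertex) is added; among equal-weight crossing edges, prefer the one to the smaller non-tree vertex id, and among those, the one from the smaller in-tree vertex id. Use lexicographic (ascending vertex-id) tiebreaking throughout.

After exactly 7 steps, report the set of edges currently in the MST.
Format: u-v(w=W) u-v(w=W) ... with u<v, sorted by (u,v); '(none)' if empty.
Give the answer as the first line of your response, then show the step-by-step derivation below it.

1-7(w=1) 1-8(w=5) 2-4(w=7) 2-5(w=2) 2-8(w=6) 3-4(w=14) 4-6(w=1)

step 1: add edge 4-6 (w=1); MST = {4-6(w=1)}
step 2: add edge 2-4 (w=7); MST = {2-4(w=7) 4-6(w=1)}
step 3: add edge 2-5 (w=2); MST = {2-4(w=7) 2-5(w=2) 4-6(w=1)}
step 4: add edge 2-8 (w=6); MST = {2-4(w=7) 2-5(w=2) 2-8(w=6) 4-6(w=1)}
step 5: add edge 1-8 (w=5); MST = {1-8(w=5) 2-4(w=7) 2-5(w=2) 2-8(w=6) 4-6(w=1)}
step 6: add edge 1-7 (w=1); MST = {1-7(w=1) 1-8(w=5) 2-4(w=7) 2-5(w=2) 2-8(w=6) 4-6(w=1)}
step 7: add edge 3-4 (w=14); MST = {1-7(w=1) 1-8(w=5) 2-4(w=7) 2-5(w=2) 2-8(w=6) 3-4(w=14) 4-6(w=1)}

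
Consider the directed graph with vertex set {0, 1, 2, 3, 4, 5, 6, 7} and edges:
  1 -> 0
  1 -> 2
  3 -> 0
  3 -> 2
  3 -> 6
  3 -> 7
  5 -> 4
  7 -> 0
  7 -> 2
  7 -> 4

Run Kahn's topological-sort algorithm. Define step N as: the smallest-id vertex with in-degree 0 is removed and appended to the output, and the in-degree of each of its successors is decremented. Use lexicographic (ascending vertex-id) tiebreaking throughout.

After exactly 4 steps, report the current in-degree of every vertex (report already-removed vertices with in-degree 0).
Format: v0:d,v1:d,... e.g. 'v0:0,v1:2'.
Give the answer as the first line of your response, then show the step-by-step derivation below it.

v0:1,v1:0,v2:1,v3:0,v4:1,v5:0,v6:0,v7:0

step 1: output 1; order=[1]; indeg=(2,0,2,0,2,0,1,1)
step 2: output 3; order=[1,3]; indeg=(1,0,1,0,2,0,0,0)
step 3: output 5; order=[1,3,5]; indeg=(1,0,1,0,1,0,0,0)
step 4: output 6; order=[1,3,5,6]; indeg=(1,0,1,0,1,0,0,0)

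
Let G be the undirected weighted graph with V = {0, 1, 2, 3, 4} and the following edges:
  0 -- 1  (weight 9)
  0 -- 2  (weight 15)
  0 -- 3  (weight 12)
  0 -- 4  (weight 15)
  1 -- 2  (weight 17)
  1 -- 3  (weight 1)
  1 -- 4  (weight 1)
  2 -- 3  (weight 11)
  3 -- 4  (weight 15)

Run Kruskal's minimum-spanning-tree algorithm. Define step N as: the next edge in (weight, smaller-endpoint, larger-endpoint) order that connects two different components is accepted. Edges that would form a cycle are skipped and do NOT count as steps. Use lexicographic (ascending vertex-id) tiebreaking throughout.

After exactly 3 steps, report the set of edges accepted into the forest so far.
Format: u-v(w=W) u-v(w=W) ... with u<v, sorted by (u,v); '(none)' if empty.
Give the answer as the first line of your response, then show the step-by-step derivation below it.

0-1(w=9) 1-3(w=1) 1-4(w=1)

step 1: add edge 1-3 (w=1); MST = {1-3(w=1)}
step 2: add edge 1-4 (w=1); MST = {1-3(w=1) 1-4(w=1)}
step 3: add edge 0-1 (w=9); MST = {0-1(w=9) 1-3(w=1) 1-4(w=1)}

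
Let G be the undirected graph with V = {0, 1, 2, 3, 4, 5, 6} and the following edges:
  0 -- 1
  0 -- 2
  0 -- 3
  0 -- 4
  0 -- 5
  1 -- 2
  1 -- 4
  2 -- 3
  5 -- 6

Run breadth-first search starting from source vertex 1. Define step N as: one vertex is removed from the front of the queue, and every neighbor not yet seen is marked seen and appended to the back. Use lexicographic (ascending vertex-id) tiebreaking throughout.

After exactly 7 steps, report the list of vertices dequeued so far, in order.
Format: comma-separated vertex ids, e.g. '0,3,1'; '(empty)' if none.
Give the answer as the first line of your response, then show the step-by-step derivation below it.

1,0,2,4,3,5,6

step 1: dequeue 1; queue=[0,2,4]; order=1
step 2: dequeue 0; queue=[2,4,3,5]; order=1,0
step 3: dequeue 2; queue=[4,3,5]; order=1,0,2
step 4: dequeue 4; queue=[3,5]; order=1,0,2,4
step 5: dequeue 3; queue=[5]; order=1,0,2,4,3
step 6: dequeue 5; queue=[6]; order=1,0,2,4,3,5
step 7: dequeue 6; queue=[(empty)]; order=1,0,2,4,3,5,6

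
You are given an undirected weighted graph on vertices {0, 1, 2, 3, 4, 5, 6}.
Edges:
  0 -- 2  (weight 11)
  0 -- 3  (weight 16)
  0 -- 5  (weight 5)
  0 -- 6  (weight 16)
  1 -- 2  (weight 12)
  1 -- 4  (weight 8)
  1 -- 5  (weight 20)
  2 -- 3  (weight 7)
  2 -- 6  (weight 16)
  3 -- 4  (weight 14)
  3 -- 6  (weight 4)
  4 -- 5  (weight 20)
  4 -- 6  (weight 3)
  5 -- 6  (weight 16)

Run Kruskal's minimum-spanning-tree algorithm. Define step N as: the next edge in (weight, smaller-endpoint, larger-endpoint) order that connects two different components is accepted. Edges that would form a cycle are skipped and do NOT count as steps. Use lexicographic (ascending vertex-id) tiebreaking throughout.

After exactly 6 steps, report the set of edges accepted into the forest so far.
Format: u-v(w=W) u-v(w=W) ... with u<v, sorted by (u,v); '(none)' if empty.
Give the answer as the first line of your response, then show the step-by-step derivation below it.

0-2(w=11) 0-5(w=5) 1-4(w=8) 2-3(w=7) 3-6(w=4) 4-6(w=3)

step 1: add edge 4-6 (w=3); MST = {4-6(w=3)}
step 2: add edge 3-6 (w=4); MST = {3-6(w=4) 4-6(w=3)}
step 3: add edge 0-5 (w=5); MST = {0-5(w=5) 3-6(w=4) 4-6(w=3)}
step 4: add edge 2-3 (w=7); MST = {0-5(w=5) 2-3(w=7) 3-6(w=4) 4-6(w=3)}
step 5: add edge 1-4 (w=8); MST = {0-5(w=5) 1-4(w=8) 2-3(w=7) 3-6(w=4) 4-6(w=3)}
step 6: add edge 0-2 (w=11); MST = {0-2(w=11) 0-5(w=5) 1-4(w=8) 2-3(w=7) 3-6(w=4) 4-6(w=3)}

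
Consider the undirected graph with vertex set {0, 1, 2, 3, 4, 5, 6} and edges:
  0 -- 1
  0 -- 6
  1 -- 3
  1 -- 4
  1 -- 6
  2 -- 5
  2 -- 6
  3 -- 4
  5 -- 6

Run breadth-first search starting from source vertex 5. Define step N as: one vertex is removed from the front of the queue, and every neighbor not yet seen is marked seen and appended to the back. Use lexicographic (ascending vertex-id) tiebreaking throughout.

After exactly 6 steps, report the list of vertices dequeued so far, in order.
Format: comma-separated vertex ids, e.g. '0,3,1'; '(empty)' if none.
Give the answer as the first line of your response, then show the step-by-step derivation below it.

5,2,6,0,1,3

step 1: dequeue 5; queue=[2,6]; order=5
step 2: dequeue 2; queue=[6]; order=5,2
step 3: dequeue 6; queue=[0,1]; order=5,2,6
step 4: dequeue 0; queue=[1]; order=5,2,6,0
step 5: dequeue 1; queue=[3,4]; order=5,2,6,0,1
step 6: dequeue 3; queue=[4]; order=5,2,6,0,1,3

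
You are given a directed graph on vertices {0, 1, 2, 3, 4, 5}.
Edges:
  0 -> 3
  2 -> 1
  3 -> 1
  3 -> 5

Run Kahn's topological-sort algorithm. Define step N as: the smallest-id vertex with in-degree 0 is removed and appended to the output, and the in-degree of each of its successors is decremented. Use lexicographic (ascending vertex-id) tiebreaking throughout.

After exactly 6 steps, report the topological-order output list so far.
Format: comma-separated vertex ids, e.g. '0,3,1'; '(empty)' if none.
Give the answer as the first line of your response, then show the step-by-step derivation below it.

0,2,3,1,4,5

step 1: output 0; order=[0]; indeg=(0,2,0,0,0,1)
step 2: output 2; order=[0,2]; indeg=(0,1,0,0,0,1)
step 3: output 3; order=[0,2,3]; indeg=(0,0,0,0,0,0)
step 4: output 1; order=[0,2,3,1]; indeg=(0,0,0,0,0,0)
step 5: output 4; order=[0,2,3,1,4]; indeg=(0,0,0,0,0,0)
step 6: output 5; order=[0,2,3,1,4,5]; indeg=(0,0,0,0,0,0)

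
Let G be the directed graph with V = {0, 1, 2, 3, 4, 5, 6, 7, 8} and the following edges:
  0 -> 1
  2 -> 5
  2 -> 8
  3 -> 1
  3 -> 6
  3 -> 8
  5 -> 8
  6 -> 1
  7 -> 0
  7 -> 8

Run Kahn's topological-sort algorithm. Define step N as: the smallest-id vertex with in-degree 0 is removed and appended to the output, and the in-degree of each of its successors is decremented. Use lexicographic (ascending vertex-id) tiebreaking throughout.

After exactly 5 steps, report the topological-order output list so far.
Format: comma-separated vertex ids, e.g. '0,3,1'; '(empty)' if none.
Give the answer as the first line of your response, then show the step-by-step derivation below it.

2,3,4,5,6

step 1: output 2; order=[2]; indeg=(1,3,0,0,0,0,1,0,3)
step 2: output 3; order=[2,3]; indeg=(1,2,0,0,0,0,0,0,2)
step 3: output 4; order=[2,3,4]; indeg=(1,2,0,0,0,0,0,0,2)
step 4: output 5; order=[2,3,4,5]; indeg=(1,2,0,0,0,0,0,0,1)
step 5: output 6; order=[2,3,4,5,6]; indeg=(1,1,0,0,0,0,0,0,1)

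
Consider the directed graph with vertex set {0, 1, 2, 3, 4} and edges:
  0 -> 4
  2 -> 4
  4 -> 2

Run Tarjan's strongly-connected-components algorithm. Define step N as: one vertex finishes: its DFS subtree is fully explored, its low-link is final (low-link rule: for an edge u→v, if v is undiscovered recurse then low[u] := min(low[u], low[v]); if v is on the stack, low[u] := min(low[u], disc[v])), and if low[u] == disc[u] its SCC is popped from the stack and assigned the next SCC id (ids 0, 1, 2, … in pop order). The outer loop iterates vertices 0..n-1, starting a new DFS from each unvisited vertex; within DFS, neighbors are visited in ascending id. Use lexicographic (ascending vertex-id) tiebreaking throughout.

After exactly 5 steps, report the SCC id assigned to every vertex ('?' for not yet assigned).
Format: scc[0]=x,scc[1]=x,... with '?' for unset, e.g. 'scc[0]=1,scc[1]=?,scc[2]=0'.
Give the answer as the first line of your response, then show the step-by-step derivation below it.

scc[0]=1,scc[1]=2,scc[2]=0,scc[3]=3,scc[4]=0

step 1: low=(low[0]=0,low[1]=?,low[2]=1,low[3]=?,low[4]=1); scc=(scc[0]=?,scc[1]=?,scc[2]=?,scc[3]=?,scc[4]=?)
step 2: low=(low[0]=0,low[1]=?,low[2]=1,low[3]=?,low[4]=1); scc=(scc[0]=?,scc[1]=?,scc[2]=0,scc[3]=?,scc[4]=0)
step 3: low=(low[0]=0,low[1]=?,low[2]=1,low[3]=?,low[4]=1); scc=(scc[0]=1,scc[1]=?,scc[2]=0,scc[3]=?,scc[4]=0)
step 4: low=(low[0]=0,low[1]=3,low[2]=1,low[3]=?,low[4]=1); scc=(scc[0]=1,scc[1]=2,scc[2]=0,scc[3]=?,scc[4]=0)
step 5: low=(low[0]=0,low[1]=3,low[2]=1,low[3]=4,low[4]=1); scc=(scc[0]=1,scc[1]=2,scc[2]=0,scc[3]=3,scc[4]=0)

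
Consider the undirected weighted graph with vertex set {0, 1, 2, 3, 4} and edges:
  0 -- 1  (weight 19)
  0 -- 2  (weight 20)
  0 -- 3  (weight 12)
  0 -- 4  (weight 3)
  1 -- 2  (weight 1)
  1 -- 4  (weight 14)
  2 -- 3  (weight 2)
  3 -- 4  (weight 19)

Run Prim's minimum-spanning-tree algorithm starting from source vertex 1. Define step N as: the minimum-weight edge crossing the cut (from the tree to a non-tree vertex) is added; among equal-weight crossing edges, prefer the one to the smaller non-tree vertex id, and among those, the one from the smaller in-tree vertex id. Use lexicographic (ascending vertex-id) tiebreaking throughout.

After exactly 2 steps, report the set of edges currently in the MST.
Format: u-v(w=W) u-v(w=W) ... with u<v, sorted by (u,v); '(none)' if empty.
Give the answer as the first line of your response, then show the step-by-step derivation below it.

1-2(w=1) 2-3(w=2)

step 1: add edge 1-2 (w=1); MST = {1-2(w=1)}
step 2: add edge 2-3 (w=2); MST = {1-2(w=1) 2-3(w=2)}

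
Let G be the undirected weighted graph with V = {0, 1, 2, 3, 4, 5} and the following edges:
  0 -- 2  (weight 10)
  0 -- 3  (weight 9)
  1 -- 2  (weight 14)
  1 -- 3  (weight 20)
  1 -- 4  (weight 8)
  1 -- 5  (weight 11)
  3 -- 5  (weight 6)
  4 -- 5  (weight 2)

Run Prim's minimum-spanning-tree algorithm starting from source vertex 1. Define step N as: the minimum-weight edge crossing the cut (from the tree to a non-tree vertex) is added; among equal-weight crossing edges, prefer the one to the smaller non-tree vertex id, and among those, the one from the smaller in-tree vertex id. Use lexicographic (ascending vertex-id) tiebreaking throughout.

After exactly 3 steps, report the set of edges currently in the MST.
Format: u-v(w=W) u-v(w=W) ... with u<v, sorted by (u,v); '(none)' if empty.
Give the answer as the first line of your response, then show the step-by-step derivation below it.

1-4(w=8) 3-5(w=6) 4-5(w=2)

step 1: add edge 1-4 (w=8); MST = {1-4(w=8)}
step 2: add edge 4-5 (w=2); MST = {1-4(w=8) 4-5(w=2)}
step 3: add edge 3-5 (w=6); MST = {1-4(w=8) 3-5(w=6) 4-5(w=2)}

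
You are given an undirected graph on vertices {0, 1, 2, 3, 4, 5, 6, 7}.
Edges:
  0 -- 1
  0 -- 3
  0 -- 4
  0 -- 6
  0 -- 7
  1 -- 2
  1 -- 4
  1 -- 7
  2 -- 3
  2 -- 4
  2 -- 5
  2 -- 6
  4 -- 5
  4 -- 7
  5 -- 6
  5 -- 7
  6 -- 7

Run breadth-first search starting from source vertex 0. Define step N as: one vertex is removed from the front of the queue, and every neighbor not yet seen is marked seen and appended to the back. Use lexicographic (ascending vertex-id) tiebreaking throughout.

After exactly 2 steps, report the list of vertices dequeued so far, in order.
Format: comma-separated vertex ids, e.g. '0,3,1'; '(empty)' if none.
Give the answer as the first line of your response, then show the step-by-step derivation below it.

0,1

step 1: dequeue 0; queue=[1,3,4,6,7]; order=0
step 2: dequeue 1; queue=[3,4,6,7,2]; order=0,1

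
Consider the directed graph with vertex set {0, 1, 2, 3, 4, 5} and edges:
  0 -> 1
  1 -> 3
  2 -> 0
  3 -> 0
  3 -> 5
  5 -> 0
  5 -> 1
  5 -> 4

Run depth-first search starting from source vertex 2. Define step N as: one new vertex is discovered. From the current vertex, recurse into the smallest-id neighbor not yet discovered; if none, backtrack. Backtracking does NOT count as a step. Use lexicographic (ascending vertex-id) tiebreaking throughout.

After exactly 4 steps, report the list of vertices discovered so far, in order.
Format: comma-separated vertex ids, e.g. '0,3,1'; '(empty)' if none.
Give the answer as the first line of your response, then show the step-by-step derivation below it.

2,0,1,3

step 1: discover 2; path=2; order=2
step 2: discover 0; path=2>0; order=2,0
step 3: discover 1; path=2>0>1; order=2,0,1
step 4: discover 3; path=2>0>1>3; order=2,0,1,3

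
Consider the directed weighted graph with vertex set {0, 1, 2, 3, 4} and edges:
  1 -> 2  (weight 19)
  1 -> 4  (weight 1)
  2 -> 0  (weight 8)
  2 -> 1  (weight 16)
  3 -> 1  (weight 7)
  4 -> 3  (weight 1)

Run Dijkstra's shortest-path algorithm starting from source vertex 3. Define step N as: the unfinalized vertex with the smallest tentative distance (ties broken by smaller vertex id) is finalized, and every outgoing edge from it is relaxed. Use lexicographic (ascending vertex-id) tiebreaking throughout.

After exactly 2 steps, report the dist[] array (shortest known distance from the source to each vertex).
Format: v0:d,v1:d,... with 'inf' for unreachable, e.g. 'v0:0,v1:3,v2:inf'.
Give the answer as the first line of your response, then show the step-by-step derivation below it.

v0:inf,v1:7,v2:26,v3:0,v4:8

step 1: dist = v0:inf,v1:7,v2:inf,v3:0,v4:inf
step 2: dist = v0:inf,v1:7,v2:26,v3:0,v4:8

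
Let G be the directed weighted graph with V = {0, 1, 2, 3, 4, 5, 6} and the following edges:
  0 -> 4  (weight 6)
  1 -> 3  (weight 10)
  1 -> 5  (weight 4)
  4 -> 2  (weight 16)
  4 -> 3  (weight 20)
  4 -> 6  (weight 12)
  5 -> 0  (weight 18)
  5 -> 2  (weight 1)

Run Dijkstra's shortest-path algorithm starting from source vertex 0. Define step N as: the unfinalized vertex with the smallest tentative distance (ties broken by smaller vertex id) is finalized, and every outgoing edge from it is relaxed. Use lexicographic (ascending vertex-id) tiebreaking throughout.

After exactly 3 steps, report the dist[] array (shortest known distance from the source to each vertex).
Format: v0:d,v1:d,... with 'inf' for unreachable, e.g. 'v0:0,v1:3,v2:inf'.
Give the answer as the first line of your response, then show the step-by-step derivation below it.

v0:0,v1:inf,v2:22,v3:26,v4:6,v5:inf,v6:18

step 1: dist = v0:0,v1:inf,v2:inf,v3:inf,v4:6,v5:inf,v6:inf
step 2: dist = v0:0,v1:inf,v2:22,v3:26,v4:6,v5:inf,v6:18
step 3: dist = v0:0,v1:inf,v2:22,v3:26,v4:6,v5:inf,v6:18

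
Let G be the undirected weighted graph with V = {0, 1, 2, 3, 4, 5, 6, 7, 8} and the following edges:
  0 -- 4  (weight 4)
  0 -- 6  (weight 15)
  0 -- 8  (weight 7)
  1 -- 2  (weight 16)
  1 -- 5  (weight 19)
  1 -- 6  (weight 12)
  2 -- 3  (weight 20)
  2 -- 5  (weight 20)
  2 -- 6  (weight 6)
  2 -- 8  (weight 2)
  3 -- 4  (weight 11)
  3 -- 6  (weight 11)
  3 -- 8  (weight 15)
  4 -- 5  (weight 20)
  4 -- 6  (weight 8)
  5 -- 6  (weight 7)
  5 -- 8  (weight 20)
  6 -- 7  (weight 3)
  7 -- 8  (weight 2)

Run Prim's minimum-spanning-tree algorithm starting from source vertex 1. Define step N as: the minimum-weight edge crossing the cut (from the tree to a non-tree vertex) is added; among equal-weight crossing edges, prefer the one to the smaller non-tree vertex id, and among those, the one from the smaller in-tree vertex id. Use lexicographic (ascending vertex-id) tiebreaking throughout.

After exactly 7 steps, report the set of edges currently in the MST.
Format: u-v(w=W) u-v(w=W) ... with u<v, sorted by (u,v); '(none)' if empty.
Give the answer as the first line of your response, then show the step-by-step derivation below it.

0-4(w=4) 0-8(w=7) 1-6(w=12) 2-8(w=2) 5-6(w=7) 6-7(w=3) 7-8(w=2)

step 1: add edge 1-6 (w=12); MST = {1-6(w=12)}
step 2: add edge 6-7 (w=3); MST = {1-6(w=12) 6-7(w=3)}
step 3: add edge 7-8 (w=2); MST = {1-6(w=12) 6-7(w=3) 7-8(w=2)}
step 4: add edge 2-8 (w=2); MST = {1-6(w=12) 2-8(w=2) 6-7(w=3) 7-8(w=2)}
step 5: add edge 0-8 (w=7); MST = {0-8(w=7) 1-6(w=12) 2-8(w=2) 6-7(w=3) 7-8(w=2)}
step 6: add edge 0-4 (w=4); MST = {0-4(w=4) 0-8(w=7) 1-6(w=12) 2-8(w=2) 6-7(w=3) 7-8(w=2)}
step 7: add edge 5-6 (w=7); MST = {0-4(w=4) 0-8(w=7) 1-6(w=12) 2-8(w=2) 5-6(w=7) 6-7(w=3) 7-8(w=2)}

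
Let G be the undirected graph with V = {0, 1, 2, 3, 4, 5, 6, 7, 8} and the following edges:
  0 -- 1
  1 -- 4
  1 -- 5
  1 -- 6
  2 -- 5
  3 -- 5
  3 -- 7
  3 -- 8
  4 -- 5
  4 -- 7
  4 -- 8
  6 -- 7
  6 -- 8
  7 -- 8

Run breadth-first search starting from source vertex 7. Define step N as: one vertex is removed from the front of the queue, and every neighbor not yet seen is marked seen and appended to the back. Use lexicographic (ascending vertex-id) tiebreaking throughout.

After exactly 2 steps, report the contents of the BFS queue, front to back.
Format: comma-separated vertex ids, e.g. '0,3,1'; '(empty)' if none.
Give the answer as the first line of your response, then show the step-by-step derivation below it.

4,6,8,5

step 1: dequeue 7; queue=[3,4,6,8]; order=7
step 2: dequeue 3; queue=[4,6,8,5]; order=7,3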